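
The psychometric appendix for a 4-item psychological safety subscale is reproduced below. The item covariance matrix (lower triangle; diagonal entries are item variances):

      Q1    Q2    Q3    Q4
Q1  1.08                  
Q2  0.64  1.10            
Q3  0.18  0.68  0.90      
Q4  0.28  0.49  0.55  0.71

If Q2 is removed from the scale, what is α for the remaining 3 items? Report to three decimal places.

Remaining items: Q1, Q3, Q4 (k = 3).
Σσᵢ² = 1.08 + 0.90 + 0.71 = 2.69
σ²_T = 2.69 + 2 × 1.01 = 4.71
α (item deleted) = (3/2)·(1 − 2.69/4.71) = 0.643

α = 0.643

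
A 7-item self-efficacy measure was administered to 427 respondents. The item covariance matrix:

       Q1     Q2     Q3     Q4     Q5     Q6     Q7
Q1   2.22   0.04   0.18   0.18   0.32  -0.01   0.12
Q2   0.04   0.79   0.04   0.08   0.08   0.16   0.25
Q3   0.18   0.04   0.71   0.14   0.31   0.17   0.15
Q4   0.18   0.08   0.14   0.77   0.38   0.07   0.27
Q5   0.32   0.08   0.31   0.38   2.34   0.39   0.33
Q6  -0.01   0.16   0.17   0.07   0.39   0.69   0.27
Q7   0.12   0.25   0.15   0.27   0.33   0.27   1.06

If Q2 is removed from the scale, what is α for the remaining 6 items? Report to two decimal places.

α = 0.55

Remaining items: Q1, Q3, Q4, Q5, Q6, Q7 (k = 6).
ΣVar(i) = 2.22 + 0.71 + 0.77 + 2.34 + 0.69 + 1.06 = 7.79
σ²_total = 7.79 + 2 × 3.27 = 14.33
α (item deleted) = (6/5)·(1 − 7.79/14.33) = 0.55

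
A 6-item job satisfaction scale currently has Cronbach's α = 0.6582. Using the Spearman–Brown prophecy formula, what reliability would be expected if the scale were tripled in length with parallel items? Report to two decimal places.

predicted reliability = 0.85

Length factor m = 3
α' = m·α / (1 + (m−1)·α)
   = 3 × 0.6582 / (1 + (3 − 1) × 0.6582)
   = 1.9746 / 2.3164 = 0.85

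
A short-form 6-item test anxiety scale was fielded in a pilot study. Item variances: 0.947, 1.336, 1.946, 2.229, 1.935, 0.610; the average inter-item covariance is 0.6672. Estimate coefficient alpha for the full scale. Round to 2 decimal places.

coefficient alpha = 0.83

Σσᵢ² = 0.947 + 1.336 + 1.946 + 2.229 + 1.935 + 0.610 = 9.003
Sum of the 15 distinct covariances = 15 × 0.6672 = 10.0080
σ²_T = Σσᵢ² + 2·Σcov = 9.003 + 2 × 10.0080 = 29.0190
α = (6/5)·(1 − 9.003/29.0190) = 0.83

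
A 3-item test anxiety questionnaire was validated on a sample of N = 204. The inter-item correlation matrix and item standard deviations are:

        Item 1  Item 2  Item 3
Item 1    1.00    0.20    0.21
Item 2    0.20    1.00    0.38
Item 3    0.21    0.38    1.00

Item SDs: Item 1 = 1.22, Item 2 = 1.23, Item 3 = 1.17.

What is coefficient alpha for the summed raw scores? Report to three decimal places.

coefficient alpha = 0.516

Σσ²ᵢ = 1.22² + 1.23² + 1.17² = 4.3702
Covariances σ_ij = r_ij · s_i · s_j:
  σ(Item 1,Item 2) = 0.20 × 1.22 × 1.23 = 0.3001
  σ(Item 1,Item 3) = 0.21 × 1.22 × 1.17 = 0.2998
  σ(Item 2,Item 3) = 0.38 × 1.23 × 1.17 = 0.5469
σ²_T = Σσ²ᵢ + 2·Σσ_ij = 4.3702 + 2 × 1.1468 = 6.6638
α = (3/2)·(1 − 4.3702/6.6638) = 0.516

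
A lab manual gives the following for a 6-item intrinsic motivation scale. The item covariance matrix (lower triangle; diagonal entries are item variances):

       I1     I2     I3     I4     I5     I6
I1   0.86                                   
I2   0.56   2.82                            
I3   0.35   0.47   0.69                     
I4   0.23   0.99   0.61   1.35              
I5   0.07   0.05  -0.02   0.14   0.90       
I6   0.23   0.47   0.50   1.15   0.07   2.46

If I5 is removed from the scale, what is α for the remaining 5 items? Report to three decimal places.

α = 0.720

Remaining items: I1, I2, I3, I4, I6 (k = 5).
ΣVar(i) = 0.86 + 2.82 + 0.69 + 1.35 + 2.46 = 8.18
σ²_T = 8.18 + 2 × 5.56 = 19.30
α (item deleted) = (5/4)·(1 − 8.18/19.30) = 0.720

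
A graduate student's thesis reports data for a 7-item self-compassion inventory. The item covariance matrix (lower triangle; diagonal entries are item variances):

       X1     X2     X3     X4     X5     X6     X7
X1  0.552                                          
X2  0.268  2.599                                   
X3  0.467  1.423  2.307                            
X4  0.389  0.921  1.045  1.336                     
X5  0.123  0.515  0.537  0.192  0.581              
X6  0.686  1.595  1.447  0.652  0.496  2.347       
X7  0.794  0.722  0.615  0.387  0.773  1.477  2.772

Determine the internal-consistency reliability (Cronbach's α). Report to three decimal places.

ΣVar(i) = 0.552 + 2.599 + 2.307 + 1.336 + 0.581 + 2.347 + 2.772 = 12.494
Sum of off-diagonal covariances = 15.524
σ²_T = 12.494 + 2 × 15.524 = 43.542
α = (k/(k−1))·(1 − ΣVar(i)/σ²_T) = (7/6)·(1 − 12.494/43.542) = 0.832

α = 0.832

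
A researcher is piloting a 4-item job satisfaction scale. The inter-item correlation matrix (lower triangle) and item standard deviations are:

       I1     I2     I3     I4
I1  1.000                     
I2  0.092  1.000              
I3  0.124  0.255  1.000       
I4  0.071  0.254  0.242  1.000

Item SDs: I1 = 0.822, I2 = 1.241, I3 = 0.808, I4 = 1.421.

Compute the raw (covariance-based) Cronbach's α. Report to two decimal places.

Cronbach's α = 0.45

Σσ²ᵢ = 0.822² + 1.241² + 0.808² + 1.421² = 4.8879
Covariances σ_ij = r_ij · s_i · s_j:
  σ(I1,I2) = 0.092 × 0.822 × 1.241 = 0.0938
  σ(I1,I3) = 0.124 × 0.822 × 0.808 = 0.0824
  σ(I1,I4) = 0.071 × 0.822 × 1.421 = 0.0829
  σ(I2,I3) = 0.255 × 1.241 × 0.808 = 0.2557
  σ(I2,I4) = 0.254 × 1.241 × 1.421 = 0.4479
  σ(I3,I4) = 0.242 × 0.808 × 1.421 = 0.2779
σ²_T = Σσ²ᵢ + 2·Σσ_ij = 4.8879 + 2 × 1.2406 = 7.3691
α = (4/3)·(1 − 4.8879/7.3691) = 0.45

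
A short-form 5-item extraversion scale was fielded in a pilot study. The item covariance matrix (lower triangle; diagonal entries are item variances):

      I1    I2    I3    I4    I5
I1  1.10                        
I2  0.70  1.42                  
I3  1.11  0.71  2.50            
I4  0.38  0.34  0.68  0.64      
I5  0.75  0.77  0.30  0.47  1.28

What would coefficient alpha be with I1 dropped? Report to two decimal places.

Remaining items: I2, I3, I4, I5 (k = 4).
Σσ²ᵢ = 1.42 + 2.50 + 0.64 + 1.28 = 5.84
Var(T) = 5.84 + 2 × 3.27 = 12.38
α (item deleted) = (4/3)·(1 − 5.84/12.38) = 0.70

coefficient alpha = 0.70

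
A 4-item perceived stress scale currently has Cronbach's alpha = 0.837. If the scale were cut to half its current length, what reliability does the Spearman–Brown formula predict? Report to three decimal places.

predicted reliability = 0.720

Length factor m = 1/2
α' = m·α / (1 − (1−m)·α)
   = 1/2 × 0.837 / (1 − (1 − 1/2) × 0.837)
   = 0.4185 / 0.5815 = 0.720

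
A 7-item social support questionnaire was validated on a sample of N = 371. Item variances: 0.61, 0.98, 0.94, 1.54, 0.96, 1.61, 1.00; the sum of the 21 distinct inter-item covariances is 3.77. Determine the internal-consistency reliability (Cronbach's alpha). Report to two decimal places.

Σσ²ᵢ = 0.61 + 0.98 + 0.94 + 1.54 + 0.96 + 1.61 + 1.00 = 7.64
Sum of distinct covariances = 3.77
σ²_T = Σσ²ᵢ + 2·Σcov = 7.64 + 2 × 3.77 = 15.18
α = (7/6)·(1 − 7.64/15.18) = 0.58

α = 0.58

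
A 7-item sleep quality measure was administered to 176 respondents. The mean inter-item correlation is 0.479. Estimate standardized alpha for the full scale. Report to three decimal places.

Standardized α = k·r̄ / (1 + (k−1)·r̄) = 7 × 0.479 / (1 + 6 × 0.479)
  = 3.3530 / 3.8740 = 0.866

standardized alpha = 0.866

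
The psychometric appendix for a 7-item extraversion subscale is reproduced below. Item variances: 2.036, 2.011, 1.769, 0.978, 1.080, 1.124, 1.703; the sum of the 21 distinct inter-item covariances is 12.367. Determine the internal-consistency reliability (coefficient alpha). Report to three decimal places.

ΣVar(i) = 2.036 + 2.011 + 1.769 + 0.978 + 1.080 + 1.124 + 1.703 = 10.701
Sum of distinct covariances = 12.367
σ²_T = ΣVar(i) + 2·Σcov = 10.701 + 2 × 12.367 = 35.435
α = (7/6)·(1 − 10.701/35.435) = 0.814

α = 0.814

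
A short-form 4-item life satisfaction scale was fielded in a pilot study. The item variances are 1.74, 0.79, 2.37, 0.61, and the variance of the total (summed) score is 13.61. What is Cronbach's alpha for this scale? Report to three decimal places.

sum of item variances = 1.74 + 0.79 + 2.37 + 0.61 = 5.51
α = (k/(k−1))·(1 − sum of item variances/total variance) = (4/3)·(1 − 5.51/13.61) = 0.794

Cronbach's alpha = 0.794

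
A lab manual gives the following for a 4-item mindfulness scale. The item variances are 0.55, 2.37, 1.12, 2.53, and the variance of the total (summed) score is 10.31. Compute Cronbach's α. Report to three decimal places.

α = 0.484

Σσ²ᵢ = 0.55 + 2.37 + 1.12 + 2.53 = 6.57
α = (k/(k−1))·(1 − Σσ²ᵢ/σ²_total) = (4/3)·(1 − 6.57/10.31) = 0.484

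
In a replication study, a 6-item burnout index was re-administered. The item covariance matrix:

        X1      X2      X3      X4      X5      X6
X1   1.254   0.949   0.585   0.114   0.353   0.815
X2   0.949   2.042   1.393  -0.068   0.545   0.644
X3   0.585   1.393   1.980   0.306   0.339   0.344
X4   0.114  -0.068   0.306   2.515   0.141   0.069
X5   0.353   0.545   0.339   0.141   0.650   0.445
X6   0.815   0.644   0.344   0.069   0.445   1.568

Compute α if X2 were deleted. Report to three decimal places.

α = 0.586

Remaining items: X1, X3, X4, X5, X6 (k = 5).
Σσᵢ² = 1.254 + 1.980 + 2.515 + 0.650 + 1.568 = 7.967
Var(T) = 7.967 + 2 × 3.511 = 14.989
α (item deleted) = (5/4)·(1 − 7.967/14.989) = 0.586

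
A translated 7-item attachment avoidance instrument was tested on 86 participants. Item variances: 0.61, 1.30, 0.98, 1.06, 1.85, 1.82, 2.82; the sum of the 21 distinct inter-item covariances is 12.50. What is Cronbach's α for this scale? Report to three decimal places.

ΣVar(i) = 0.61 + 1.30 + 0.98 + 1.06 + 1.85 + 1.82 + 2.82 = 10.44
Sum of distinct covariances = 12.50
Var(T) = ΣVar(i) + 2·Σcov = 10.44 + 2 × 12.50 = 35.44
α = (7/6)·(1 − 10.44/35.44) = 0.823

Cronbach's α = 0.823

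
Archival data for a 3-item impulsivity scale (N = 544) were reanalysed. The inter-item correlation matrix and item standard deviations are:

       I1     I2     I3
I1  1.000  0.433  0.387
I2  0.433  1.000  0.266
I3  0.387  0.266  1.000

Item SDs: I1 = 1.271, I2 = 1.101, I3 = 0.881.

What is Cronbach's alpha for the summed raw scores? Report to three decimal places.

Σσ²ᵢ = 1.271² + 1.101² + 0.881² = 3.6038
Covariances σ_ij = r_ij · s_i · s_j:
  σ(I1,I2) = 0.433 × 1.271 × 1.101 = 0.6059
  σ(I1,I3) = 0.387 × 1.271 × 0.881 = 0.4333
  σ(I2,I3) = 0.266 × 1.101 × 0.881 = 0.2580
σ²_T = Σσ²ᵢ + 2·Σσ_ij = 3.6038 + 2 × 1.2972 = 6.1982
α = (3/2)·(1 − 3.6038/6.1982) = 0.628

α = 0.628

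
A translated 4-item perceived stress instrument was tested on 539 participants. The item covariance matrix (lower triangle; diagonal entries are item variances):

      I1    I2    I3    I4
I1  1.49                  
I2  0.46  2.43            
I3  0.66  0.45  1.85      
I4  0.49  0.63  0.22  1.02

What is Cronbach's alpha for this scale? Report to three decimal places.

sum of item variances = 1.49 + 2.43 + 1.85 + 1.02 = 6.79
Σ_{i<j} σ_ij = 2.91
σ²_total = 6.79 + 2 × 2.91 = 12.61
α = (k/(k−1))·(1 − sum of item variances/σ²_total) = (4/3)·(1 − 6.79/12.61) = 0.615

α = 0.615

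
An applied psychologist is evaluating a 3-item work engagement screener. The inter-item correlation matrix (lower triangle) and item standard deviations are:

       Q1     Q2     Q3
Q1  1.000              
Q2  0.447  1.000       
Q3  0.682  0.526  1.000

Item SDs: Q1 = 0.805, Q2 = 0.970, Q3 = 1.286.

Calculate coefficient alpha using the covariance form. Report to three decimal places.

α = 0.770

Σσ²ᵢ = 0.805² + 0.970² + 1.286² = 3.2427
Covariances σ_ij = r_ij · s_i · s_j:
  σ(Q1,Q2) = 0.447 × 0.805 × 0.970 = 0.3490
  σ(Q1,Q3) = 0.682 × 0.805 × 1.286 = 0.7060
  σ(Q2,Q3) = 0.526 × 0.970 × 1.286 = 0.6561
σ²_T = Σσ²ᵢ + 2·Σσ_ij = 3.2427 + 2 × 1.7111 = 6.6649
α = (3/2)·(1 − 3.2427/6.6649) = 0.770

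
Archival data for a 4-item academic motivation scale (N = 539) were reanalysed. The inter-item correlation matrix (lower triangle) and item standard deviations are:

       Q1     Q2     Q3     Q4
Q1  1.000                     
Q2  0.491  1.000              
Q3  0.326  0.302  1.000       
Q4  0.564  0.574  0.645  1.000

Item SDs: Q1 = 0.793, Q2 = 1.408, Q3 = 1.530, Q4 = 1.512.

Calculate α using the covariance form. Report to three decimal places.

α = 0.772

Σσ²ᵢ = 0.793² + 1.408² + 1.530² + 1.512² = 7.2384
Covariances σ_ij = r_ij · s_i · s_j:
  σ(Q1,Q2) = 0.491 × 0.793 × 1.408 = 0.5482
  σ(Q1,Q3) = 0.326 × 0.793 × 1.530 = 0.3955
  σ(Q1,Q4) = 0.564 × 0.793 × 1.512 = 0.6762
  σ(Q2,Q3) = 0.302 × 1.408 × 1.530 = 0.6506
  σ(Q2,Q4) = 0.574 × 1.408 × 1.512 = 1.2220
  σ(Q3,Q4) = 0.645 × 1.530 × 1.512 = 1.4921
σ²_T = Σσ²ᵢ + 2·Σσ_ij = 7.2384 + 2 × 4.9846 = 17.2076
α = (4/3)·(1 − 7.2384/17.2076) = 0.772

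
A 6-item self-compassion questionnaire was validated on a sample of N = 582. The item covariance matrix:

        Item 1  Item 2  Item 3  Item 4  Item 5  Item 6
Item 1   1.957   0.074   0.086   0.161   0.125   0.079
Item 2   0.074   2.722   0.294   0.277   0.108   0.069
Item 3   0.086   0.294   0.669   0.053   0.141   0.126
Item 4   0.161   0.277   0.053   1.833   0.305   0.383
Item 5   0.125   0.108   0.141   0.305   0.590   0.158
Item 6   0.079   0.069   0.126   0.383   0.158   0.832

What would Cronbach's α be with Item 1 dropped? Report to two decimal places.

α = 0.46

Remaining items: Item 2, Item 3, Item 4, Item 5, Item 6 (k = 5).
ΣVar(i) = 2.722 + 0.669 + 1.833 + 0.590 + 0.832 = 6.646
σ²_T = 6.646 + 2 × 1.914 = 10.474
α (item deleted) = (5/4)·(1 − 6.646/10.474) = 0.46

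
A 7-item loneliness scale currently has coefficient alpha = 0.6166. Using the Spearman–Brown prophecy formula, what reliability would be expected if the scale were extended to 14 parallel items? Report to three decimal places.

Length factor m = 14/7 = 2.0000
α' = m·α / (1 + (m−1)·α)
   = 14/7 × 0.6166 / (1 + (14/7 − 1) × 0.6166)
   = 1.2332 / 1.6166 = 0.763

predicted reliability = 0.763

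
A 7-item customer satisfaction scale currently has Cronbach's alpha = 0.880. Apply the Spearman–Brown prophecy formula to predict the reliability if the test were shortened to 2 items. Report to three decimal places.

Length factor m = 2/7 = 0.2857
α' = m·α / (1 − (1−m)·α)
   = 2/7 × 0.880 / (1 − (1 − 2/7) × 0.880)
   = 0.2514 / 0.3714 = 0.677

predicted reliability = 0.677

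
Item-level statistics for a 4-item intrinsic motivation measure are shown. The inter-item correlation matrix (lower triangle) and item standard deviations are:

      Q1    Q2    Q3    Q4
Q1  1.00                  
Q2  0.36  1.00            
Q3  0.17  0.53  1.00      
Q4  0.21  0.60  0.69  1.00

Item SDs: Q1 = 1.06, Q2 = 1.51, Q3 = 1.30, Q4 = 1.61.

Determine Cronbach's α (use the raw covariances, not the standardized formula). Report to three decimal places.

Cronbach's α = 0.761

Σσ²ᵢ = 1.06² + 1.51² + 1.30² + 1.61² = 7.6858
Covariances σ_ij = r_ij · s_i · s_j:
  σ(Q1,Q2) = 0.36 × 1.06 × 1.51 = 0.5762
  σ(Q1,Q3) = 0.17 × 1.06 × 1.30 = 0.2343
  σ(Q1,Q4) = 0.21 × 1.06 × 1.61 = 0.3584
  σ(Q2,Q3) = 0.53 × 1.51 × 1.30 = 1.0404
  σ(Q2,Q4) = 0.60 × 1.51 × 1.61 = 1.4587
  σ(Q3,Q4) = 0.69 × 1.30 × 1.61 = 1.4442
σ²_T = Σσ²ᵢ + 2·Σσ_ij = 7.6858 + 2 × 5.1122 = 17.9102
α = (4/3)·(1 − 7.6858/17.9102) = 0.761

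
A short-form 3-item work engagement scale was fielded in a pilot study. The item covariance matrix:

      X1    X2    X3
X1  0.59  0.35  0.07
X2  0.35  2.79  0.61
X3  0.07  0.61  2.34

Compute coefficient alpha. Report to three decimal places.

coefficient alpha = 0.397

sum of item variances = 0.59 + 2.79 + 2.34 = 5.72
Sum of the distinct covariances = 1.03
σ²_T = 5.72 + 2 × 1.03 = 7.78
α = (k/(k−1))·(1 − sum of item variances/σ²_T) = (3/2)·(1 − 5.72/7.78) = 0.397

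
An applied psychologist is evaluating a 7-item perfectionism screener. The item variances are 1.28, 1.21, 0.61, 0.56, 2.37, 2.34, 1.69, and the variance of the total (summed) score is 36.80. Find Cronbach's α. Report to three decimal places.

Σσᵢ² = 1.28 + 1.21 + 0.61 + 0.56 + 2.37 + 2.34 + 1.69 = 10.06
α = (k/(k−1))·(1 − Σσᵢ²/total variance) = (7/6)·(1 − 10.06/36.80) = 0.848

Cronbach's α = 0.848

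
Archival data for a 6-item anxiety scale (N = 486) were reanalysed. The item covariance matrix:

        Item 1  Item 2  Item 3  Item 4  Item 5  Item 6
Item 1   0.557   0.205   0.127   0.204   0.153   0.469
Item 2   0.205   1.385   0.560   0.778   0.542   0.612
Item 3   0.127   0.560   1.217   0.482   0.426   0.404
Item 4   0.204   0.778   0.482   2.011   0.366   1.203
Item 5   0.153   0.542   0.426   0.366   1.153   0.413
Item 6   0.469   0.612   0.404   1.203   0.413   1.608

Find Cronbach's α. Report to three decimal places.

Σσᵢ² = 0.557 + 1.385 + 1.217 + 2.011 + 1.153 + 1.608 = 7.931
Sum of the distinct covariances = 6.944
total variance = 7.931 + 2 × 6.944 = 21.819
α = (k/(k−1))·(1 − Σσᵢ²/total variance) = (6/5)·(1 − 7.931/21.819) = 0.764

Cronbach's α = 0.764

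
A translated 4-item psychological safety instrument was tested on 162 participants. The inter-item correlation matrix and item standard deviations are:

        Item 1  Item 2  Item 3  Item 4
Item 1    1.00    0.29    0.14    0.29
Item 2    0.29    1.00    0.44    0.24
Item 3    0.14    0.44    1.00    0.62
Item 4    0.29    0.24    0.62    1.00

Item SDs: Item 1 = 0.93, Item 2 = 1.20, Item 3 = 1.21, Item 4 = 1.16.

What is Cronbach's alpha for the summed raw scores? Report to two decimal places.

Σσ²ᵢ = 0.93² + 1.20² + 1.21² + 1.16² = 5.1146
Covariances σ_ij = r_ij · s_i · s_j:
  σ(Item 1,Item 2) = 0.29 × 0.93 × 1.20 = 0.3236
  σ(Item 1,Item 3) = 0.14 × 0.93 × 1.21 = 0.1575
  σ(Item 1,Item 4) = 0.29 × 0.93 × 1.16 = 0.3129
  σ(Item 2,Item 3) = 0.44 × 1.20 × 1.21 = 0.6389
  σ(Item 2,Item 4) = 0.24 × 1.20 × 1.16 = 0.3341
  σ(Item 3,Item 4) = 0.62 × 1.21 × 1.16 = 0.8702
σ²_T = Σσ²ᵢ + 2·Σσ_ij = 5.1146 + 2 × 2.6372 = 10.3890
α = (4/3)·(1 − 5.1146/10.3890) = 0.68

α = 0.68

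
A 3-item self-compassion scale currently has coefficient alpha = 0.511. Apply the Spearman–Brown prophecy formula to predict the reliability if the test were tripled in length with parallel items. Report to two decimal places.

Length factor m = 3
α' = m·α / (1 + (m−1)·α)
   = 3 × 0.511 / (1 + (3 − 1) × 0.511)
   = 1.5330 / 2.0220 = 0.76

predicted reliability = 0.76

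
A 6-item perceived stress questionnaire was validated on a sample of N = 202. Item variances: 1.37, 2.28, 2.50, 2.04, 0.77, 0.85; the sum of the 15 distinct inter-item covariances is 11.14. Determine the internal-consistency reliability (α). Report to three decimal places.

Σσᵢ² = 1.37 + 2.28 + 2.50 + 2.04 + 0.77 + 0.85 = 9.81
Sum of distinct covariances = 11.14
total variance = Σσᵢ² + 2·Σcov = 9.81 + 2 × 11.14 = 32.09
α = (6/5)·(1 − 9.81/32.09) = 0.833

α = 0.833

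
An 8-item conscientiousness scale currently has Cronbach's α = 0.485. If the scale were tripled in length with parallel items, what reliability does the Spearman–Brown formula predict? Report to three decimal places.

predicted reliability = 0.739

Length factor m = 3
α' = m·α / (1 + (m−1)·α)
   = 3 × 0.485 / (1 + (3 − 1) × 0.485)
   = 1.4550 / 1.9700 = 0.739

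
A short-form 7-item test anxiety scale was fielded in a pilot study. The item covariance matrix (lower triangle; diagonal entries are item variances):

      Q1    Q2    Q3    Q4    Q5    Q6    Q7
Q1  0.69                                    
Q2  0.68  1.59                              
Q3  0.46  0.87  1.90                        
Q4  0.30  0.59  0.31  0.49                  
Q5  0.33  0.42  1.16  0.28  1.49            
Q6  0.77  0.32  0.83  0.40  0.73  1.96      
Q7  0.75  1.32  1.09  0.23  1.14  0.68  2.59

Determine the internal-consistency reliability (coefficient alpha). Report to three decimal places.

Σσᵢ² = 0.69 + 1.59 + 1.90 + 0.49 + 1.49 + 1.96 + 2.59 = 10.71
Sum of off-diagonal covariances = 13.66
σ²_total = 10.71 + 2 × 13.66 = 38.03
α = (k/(k−1))·(1 − Σσᵢ²/σ²_total) = (7/6)·(1 − 10.71/38.03) = 0.838

coefficient alpha = 0.838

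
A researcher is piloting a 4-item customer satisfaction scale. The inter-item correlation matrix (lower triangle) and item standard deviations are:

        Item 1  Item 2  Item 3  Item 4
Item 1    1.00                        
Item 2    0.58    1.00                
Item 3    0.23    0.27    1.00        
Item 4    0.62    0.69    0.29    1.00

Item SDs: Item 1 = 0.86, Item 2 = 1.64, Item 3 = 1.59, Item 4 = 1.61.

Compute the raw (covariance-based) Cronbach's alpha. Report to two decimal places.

Σσ²ᵢ = 0.86² + 1.64² + 1.59² + 1.61² = 8.5494
Covariances σ_ij = r_ij · s_i · s_j:
  σ(Item 1,Item 2) = 0.58 × 0.86 × 1.64 = 0.8180
  σ(Item 1,Item 3) = 0.23 × 0.86 × 1.59 = 0.3145
  σ(Item 1,Item 4) = 0.62 × 0.86 × 1.61 = 0.8585
  σ(Item 2,Item 3) = 0.27 × 1.64 × 1.59 = 0.7041
  σ(Item 2,Item 4) = 0.69 × 1.64 × 1.61 = 1.8219
  σ(Item 3,Item 4) = 0.29 × 1.59 × 1.61 = 0.7424
σ²_T = Σσ²ᵢ + 2·Σσ_ij = 8.5494 + 2 × 5.2594 = 19.0682
α = (4/3)·(1 − 8.5494/19.0682) = 0.74

α = 0.74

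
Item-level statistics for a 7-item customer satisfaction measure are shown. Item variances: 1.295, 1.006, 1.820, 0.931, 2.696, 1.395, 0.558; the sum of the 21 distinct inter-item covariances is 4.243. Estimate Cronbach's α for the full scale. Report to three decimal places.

Σσᵢ² = 1.295 + 1.006 + 1.820 + 0.931 + 2.696 + 1.395 + 0.558 = 9.701
Sum of distinct covariances = 4.243
total variance = Σσᵢ² + 2·Σcov = 9.701 + 2 × 4.243 = 18.187
α = (7/6)·(1 − 9.701/18.187) = 0.544

α = 0.544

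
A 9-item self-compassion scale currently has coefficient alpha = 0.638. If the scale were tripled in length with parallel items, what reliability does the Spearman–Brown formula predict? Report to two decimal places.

predicted reliability = 0.84

Length factor m = 3
α' = m·α / (1 + (m−1)·α)
   = 3 × 0.638 / (1 + (3 − 1) × 0.638)
   = 1.9140 / 2.2760 = 0.84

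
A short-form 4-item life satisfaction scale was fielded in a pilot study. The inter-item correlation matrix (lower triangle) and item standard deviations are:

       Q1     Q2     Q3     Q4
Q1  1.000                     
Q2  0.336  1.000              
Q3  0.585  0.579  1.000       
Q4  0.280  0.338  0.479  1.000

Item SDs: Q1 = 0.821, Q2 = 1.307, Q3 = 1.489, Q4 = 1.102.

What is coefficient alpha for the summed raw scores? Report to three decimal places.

α = 0.749

Σσ²ᵢ = 0.821² + 1.307² + 1.489² + 1.102² = 5.8138
Covariances σ_ij = r_ij · s_i · s_j:
  σ(Q1,Q2) = 0.336 × 0.821 × 1.307 = 0.3605
  σ(Q1,Q3) = 0.585 × 0.821 × 1.489 = 0.7151
  σ(Q1,Q4) = 0.280 × 0.821 × 1.102 = 0.2533
  σ(Q2,Q3) = 0.579 × 1.307 × 1.489 = 1.1268
  σ(Q2,Q4) = 0.338 × 1.307 × 1.102 = 0.4868
  σ(Q3,Q4) = 0.479 × 1.489 × 1.102 = 0.7860
σ²_T = Σσ²ᵢ + 2·Σσ_ij = 5.8138 + 2 × 3.7285 = 13.2708
α = (4/3)·(1 − 5.8138/13.2708) = 0.749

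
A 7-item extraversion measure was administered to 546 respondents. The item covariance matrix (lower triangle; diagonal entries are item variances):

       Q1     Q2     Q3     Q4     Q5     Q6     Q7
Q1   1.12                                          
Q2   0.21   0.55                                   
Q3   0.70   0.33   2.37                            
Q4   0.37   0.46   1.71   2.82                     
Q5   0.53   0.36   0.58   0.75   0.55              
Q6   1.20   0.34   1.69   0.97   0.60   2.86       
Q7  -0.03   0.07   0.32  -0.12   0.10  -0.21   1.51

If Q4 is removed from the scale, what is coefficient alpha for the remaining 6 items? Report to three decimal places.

Remaining items: Q1, Q2, Q3, Q5, Q6, Q7 (k = 6).
sum of item variances = 1.12 + 0.55 + 2.37 + 0.55 + 2.86 + 1.51 = 8.96
σ²_total = 8.96 + 2 × 6.79 = 22.54
α (item deleted) = (6/5)·(1 − 8.96/22.54) = 0.723

coefficient alpha = 0.723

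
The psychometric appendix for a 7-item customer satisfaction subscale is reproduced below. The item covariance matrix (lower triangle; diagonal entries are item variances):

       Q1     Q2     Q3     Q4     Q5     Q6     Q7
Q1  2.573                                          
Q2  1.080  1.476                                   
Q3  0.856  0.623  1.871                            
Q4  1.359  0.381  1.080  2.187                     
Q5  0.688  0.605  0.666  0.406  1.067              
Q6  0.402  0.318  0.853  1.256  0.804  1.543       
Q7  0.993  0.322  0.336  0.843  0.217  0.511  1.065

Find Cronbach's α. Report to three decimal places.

Σσᵢ² = 2.573 + 1.476 + 1.871 + 2.187 + 1.067 + 1.543 + 1.065 = 11.782
Sum of off-diagonal covariances = 14.599
Var(T) = 11.782 + 2 × 14.599 = 40.980
α = (k/(k−1))·(1 − Σσᵢ²/Var(T)) = (7/6)·(1 − 11.782/40.980) = 0.831

α = 0.831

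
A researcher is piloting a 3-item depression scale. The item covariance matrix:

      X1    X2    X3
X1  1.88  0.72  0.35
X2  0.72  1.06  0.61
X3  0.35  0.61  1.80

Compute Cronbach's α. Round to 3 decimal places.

Cronbach's α = 0.622

Σσ²ᵢ = 1.88 + 1.06 + 1.80 = 4.74
Σ_{i<j} σ_ij = 1.68
σ²_T = 4.74 + 2 × 1.68 = 8.10
α = (k/(k−1))·(1 − Σσ²ᵢ/σ²_T) = (3/2)·(1 − 4.74/8.10) = 0.622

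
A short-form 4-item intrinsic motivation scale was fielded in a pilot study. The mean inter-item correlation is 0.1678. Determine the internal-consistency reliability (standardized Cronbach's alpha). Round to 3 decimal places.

Standardized α = k·r̄ / (1 + (k−1)·r̄) = 4 × 0.1678 / (1 + 3 × 0.1678)
  = 0.6712 / 1.5034 = 0.446

standardized Cronbach's alpha = 0.446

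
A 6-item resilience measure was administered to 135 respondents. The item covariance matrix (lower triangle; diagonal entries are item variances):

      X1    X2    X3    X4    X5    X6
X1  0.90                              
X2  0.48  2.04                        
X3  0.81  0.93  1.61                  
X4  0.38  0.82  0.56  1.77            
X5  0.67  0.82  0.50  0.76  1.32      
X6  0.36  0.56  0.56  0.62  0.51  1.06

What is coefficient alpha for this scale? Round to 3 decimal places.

Σσᵢ² = 0.90 + 2.04 + 1.61 + 1.77 + 1.32 + 1.06 = 8.70
Σ_{i<j} σ_ij = 9.34
σ²_T = 8.70 + 2 × 9.34 = 27.38
α = (k/(k−1))·(1 − Σσᵢ²/σ²_T) = (6/5)·(1 − 8.70/27.38) = 0.819

α = 0.819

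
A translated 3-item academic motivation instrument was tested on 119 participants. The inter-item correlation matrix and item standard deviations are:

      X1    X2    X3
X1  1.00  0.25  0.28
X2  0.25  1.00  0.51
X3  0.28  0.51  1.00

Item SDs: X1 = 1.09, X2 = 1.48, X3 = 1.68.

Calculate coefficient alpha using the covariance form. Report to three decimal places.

Σσ²ᵢ = 1.09² + 1.48² + 1.68² = 6.2009
Covariances σ_ij = r_ij · s_i · s_j:
  σ(X1,X2) = 0.25 × 1.09 × 1.48 = 0.4033
  σ(X1,X3) = 0.28 × 1.09 × 1.68 = 0.5127
  σ(X2,X3) = 0.51 × 1.48 × 1.68 = 1.2681
σ²_T = Σσ²ᵢ + 2·Σσ_ij = 6.2009 + 2 × 2.1841 = 10.5691
α = (3/2)·(1 − 6.2009/10.5691) = 0.620

α = 0.620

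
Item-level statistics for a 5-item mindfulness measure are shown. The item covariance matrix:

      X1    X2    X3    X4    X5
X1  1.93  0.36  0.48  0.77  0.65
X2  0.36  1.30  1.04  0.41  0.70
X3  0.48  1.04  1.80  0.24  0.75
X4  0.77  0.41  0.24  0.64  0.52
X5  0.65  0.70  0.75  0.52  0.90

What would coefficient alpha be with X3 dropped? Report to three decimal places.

coefficient alpha = 0.785

Remaining items: X1, X2, X4, X5 (k = 4).
Σσᵢ² = 1.93 + 1.30 + 0.64 + 0.90 = 4.77
σ²_T = 4.77 + 2 × 3.41 = 11.59
α (item deleted) = (4/3)·(1 − 4.77/11.59) = 0.785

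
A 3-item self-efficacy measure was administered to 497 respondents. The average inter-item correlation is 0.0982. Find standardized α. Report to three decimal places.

α = 0.246

Standardized α = k·r̄ / (1 + (k−1)·r̄) = 3 × 0.0982 / (1 + 2 × 0.0982)
  = 0.2946 / 1.1964 = 0.246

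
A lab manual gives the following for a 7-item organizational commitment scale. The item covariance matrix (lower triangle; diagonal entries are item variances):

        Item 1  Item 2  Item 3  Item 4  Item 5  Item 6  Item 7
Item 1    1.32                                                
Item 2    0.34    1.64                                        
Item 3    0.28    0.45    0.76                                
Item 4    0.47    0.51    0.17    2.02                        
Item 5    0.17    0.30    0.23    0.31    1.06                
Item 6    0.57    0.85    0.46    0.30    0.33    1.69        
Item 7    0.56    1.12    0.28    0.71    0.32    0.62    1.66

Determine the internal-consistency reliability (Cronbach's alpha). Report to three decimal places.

Cronbach's alpha = 0.756

ΣVar(i) = 1.32 + 1.64 + 0.76 + 2.02 + 1.06 + 1.69 + 1.66 = 10.15
Sum of off-diagonal covariances = 9.35
σ²_T = 10.15 + 2 × 9.35 = 28.85
α = (k/(k−1))·(1 − ΣVar(i)/σ²_T) = (7/6)·(1 − 10.15/28.85) = 0.756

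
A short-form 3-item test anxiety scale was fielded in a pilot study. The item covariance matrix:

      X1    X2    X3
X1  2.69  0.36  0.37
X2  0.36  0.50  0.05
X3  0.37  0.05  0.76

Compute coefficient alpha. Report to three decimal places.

α = 0.425

ΣVar(i) = 2.69 + 0.50 + 0.76 = 3.95
Sum of off-diagonal covariances = 0.78
Var(T) = 3.95 + 2 × 0.78 = 5.51
α = (k/(k−1))·(1 − ΣVar(i)/Var(T)) = (3/2)·(1 − 3.95/5.51) = 0.425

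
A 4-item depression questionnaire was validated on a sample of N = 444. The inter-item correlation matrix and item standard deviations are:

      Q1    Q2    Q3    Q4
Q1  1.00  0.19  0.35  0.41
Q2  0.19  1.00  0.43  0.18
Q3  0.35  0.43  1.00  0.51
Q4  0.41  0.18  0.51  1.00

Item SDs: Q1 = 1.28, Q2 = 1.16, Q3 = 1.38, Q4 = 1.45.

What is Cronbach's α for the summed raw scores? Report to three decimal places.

Cronbach's α = 0.683

Σσ²ᵢ = 1.28² + 1.16² + 1.38² + 1.45² = 6.9909
Covariances σ_ij = r_ij · s_i · s_j:
  σ(Q1,Q2) = 0.19 × 1.28 × 1.16 = 0.2821
  σ(Q1,Q3) = 0.35 × 1.28 × 1.38 = 0.6182
  σ(Q1,Q4) = 0.41 × 1.28 × 1.45 = 0.7610
  σ(Q2,Q3) = 0.43 × 1.16 × 1.38 = 0.6883
  σ(Q2,Q4) = 0.18 × 1.16 × 1.45 = 0.3028
  σ(Q3,Q4) = 0.51 × 1.38 × 1.45 = 1.0205
σ²_T = Σσ²ᵢ + 2·Σσ_ij = 6.9909 + 2 × 3.6729 = 14.3367
α = (4/3)·(1 − 6.9909/14.3367) = 0.683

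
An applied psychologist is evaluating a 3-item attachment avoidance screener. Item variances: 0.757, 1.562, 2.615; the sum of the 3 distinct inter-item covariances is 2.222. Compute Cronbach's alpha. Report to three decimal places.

Cronbach's alpha = 0.711

sum of item variances = 0.757 + 1.562 + 2.615 = 4.934
Sum of distinct covariances = 2.222
total variance = sum of item variances + 2·Σcov = 4.934 + 2 × 2.222 = 9.378
α = (3/2)·(1 − 4.934/9.378) = 0.711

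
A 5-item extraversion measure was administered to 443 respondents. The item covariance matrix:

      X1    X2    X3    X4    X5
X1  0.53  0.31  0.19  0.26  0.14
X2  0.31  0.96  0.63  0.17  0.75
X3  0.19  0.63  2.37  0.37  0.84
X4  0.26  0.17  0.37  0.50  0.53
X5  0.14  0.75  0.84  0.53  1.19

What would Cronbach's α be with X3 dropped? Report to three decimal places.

Remaining items: X1, X2, X4, X5 (k = 4).
ΣVar(i) = 0.53 + 0.96 + 0.50 + 1.19 = 3.18
σ²_T = 3.18 + 2 × 2.16 = 7.50
α (item deleted) = (4/3)·(1 − 3.18/7.50) = 0.768

Cronbach's α = 0.768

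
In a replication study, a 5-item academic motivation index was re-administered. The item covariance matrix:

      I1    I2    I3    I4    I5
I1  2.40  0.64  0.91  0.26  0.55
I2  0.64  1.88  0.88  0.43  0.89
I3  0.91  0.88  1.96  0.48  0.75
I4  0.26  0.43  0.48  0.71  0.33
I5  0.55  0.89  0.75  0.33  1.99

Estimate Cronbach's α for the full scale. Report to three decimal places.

ΣVar(i) = 2.40 + 1.88 + 1.96 + 0.71 + 1.99 = 8.94
Sum of the distinct covariances = 6.12
σ²_total = 8.94 + 2 × 6.12 = 21.18
α = (k/(k−1))·(1 − ΣVar(i)/σ²_total) = (5/4)·(1 − 8.94/21.18) = 0.722

Cronbach's α = 0.722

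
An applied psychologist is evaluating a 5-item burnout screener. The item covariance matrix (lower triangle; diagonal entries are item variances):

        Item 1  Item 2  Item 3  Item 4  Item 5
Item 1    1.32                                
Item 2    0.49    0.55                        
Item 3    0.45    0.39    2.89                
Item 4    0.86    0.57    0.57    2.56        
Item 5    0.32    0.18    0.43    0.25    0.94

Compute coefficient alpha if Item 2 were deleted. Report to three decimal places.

α = 0.570

Remaining items: Item 1, Item 3, Item 4, Item 5 (k = 4).
Σσ²ᵢ = 1.32 + 2.89 + 2.56 + 0.94 = 7.71
Var(T) = 7.71 + 2 × 2.88 = 13.47
α (item deleted) = (4/3)·(1 − 7.71/13.47) = 0.570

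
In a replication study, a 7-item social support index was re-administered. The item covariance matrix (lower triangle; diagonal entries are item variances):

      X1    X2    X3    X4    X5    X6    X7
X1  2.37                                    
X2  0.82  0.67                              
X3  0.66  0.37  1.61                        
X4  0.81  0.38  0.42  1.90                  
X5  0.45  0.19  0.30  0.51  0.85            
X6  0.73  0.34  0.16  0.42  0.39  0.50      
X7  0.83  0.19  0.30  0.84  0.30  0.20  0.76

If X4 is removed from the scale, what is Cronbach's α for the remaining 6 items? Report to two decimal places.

Remaining items: X1, X2, X3, X5, X6, X7 (k = 6).
Σσᵢ² = 2.37 + 0.67 + 1.61 + 0.85 + 0.50 + 0.76 = 6.76
σ²_T = 6.76 + 2 × 6.23 = 19.22
α (item deleted) = (6/5)·(1 − 6.76/19.22) = 0.78

α = 0.78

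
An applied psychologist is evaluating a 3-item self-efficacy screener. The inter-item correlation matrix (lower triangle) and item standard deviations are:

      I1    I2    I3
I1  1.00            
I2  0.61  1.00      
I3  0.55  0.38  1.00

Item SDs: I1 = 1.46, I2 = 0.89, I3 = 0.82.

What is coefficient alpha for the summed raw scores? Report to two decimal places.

Σσ²ᵢ = 1.46² + 0.89² + 0.82² = 3.5961
Covariances σ_ij = r_ij · s_i · s_j:
  σ(I1,I2) = 0.61 × 1.46 × 0.89 = 0.7926
  σ(I1,I3) = 0.55 × 1.46 × 0.82 = 0.6585
  σ(I2,I3) = 0.38 × 0.89 × 0.82 = 0.2773
σ²_T = Σσ²ᵢ + 2·Σσ_ij = 3.5961 + 2 × 1.7284 = 7.0529
α = (3/2)·(1 − 3.5961/7.0529) = 0.74

α = 0.74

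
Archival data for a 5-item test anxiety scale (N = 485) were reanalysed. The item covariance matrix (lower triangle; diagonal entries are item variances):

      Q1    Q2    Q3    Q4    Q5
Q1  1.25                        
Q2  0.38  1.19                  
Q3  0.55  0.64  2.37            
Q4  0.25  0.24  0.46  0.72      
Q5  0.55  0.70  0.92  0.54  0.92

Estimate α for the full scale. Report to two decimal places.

sum of item variances = 1.25 + 1.19 + 2.37 + 0.72 + 0.92 = 6.45
Sum of the distinct covariances = 5.23
σ²_T = 6.45 + 2 × 5.23 = 16.91
α = (k/(k−1))·(1 − sum of item variances/σ²_T) = (5/4)·(1 − 6.45/16.91) = 0.77

α = 0.77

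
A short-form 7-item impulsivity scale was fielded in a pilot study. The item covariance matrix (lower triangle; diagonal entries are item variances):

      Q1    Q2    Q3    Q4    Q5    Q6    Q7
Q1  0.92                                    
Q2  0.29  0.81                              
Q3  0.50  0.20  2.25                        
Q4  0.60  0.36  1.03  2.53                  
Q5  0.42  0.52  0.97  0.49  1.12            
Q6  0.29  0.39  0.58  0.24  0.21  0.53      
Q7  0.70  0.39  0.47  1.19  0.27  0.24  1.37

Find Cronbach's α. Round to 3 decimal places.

α = 0.799

Σσᵢ² = 0.92 + 0.81 + 2.25 + 2.53 + 1.12 + 0.53 + 1.37 = 9.53
Sum of the distinct covariances = 10.35
Var(T) = 9.53 + 2 × 10.35 = 30.23
α = (k/(k−1))·(1 − Σσᵢ²/Var(T)) = (7/6)·(1 − 9.53/30.23) = 0.799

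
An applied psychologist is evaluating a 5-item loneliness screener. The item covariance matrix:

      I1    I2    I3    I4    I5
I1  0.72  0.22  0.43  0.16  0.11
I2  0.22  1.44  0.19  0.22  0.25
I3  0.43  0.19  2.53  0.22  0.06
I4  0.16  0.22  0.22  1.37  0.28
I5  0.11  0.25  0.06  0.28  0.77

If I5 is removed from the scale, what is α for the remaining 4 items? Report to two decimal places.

α = 0.43

Remaining items: I1, I2, I3, I4 (k = 4).
Σσ²ᵢ = 0.72 + 1.44 + 2.53 + 1.37 = 6.06
σ²_total = 6.06 + 2 × 1.44 = 8.94
α (item deleted) = (4/3)·(1 − 6.06/8.94) = 0.43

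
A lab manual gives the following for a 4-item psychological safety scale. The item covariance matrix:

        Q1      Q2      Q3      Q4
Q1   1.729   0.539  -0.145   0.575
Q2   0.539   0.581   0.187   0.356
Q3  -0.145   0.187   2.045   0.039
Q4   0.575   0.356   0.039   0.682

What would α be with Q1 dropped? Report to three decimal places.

Remaining items: Q2, Q3, Q4 (k = 3).
sum of item variances = 0.581 + 2.045 + 0.682 = 3.308
Var(T) = 3.308 + 2 × 0.582 = 4.472
α (item deleted) = (3/2)·(1 − 3.308/4.472) = 0.390

α = 0.390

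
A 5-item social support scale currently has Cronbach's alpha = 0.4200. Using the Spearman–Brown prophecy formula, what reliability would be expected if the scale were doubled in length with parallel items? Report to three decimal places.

Length factor m = 2
α' = m·α / (1 + (m−1)·α)
   = 2 × 0.4200 / (1 + (2 − 1) × 0.4200)
   = 0.8400 / 1.4200 = 0.592

predicted reliability = 0.592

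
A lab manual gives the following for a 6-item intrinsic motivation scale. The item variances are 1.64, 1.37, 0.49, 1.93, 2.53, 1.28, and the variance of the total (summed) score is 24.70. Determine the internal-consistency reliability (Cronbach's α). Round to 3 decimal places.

α = 0.751

Σσ²ᵢ = 1.64 + 1.37 + 0.49 + 1.93 + 2.53 + 1.28 = 9.24
α = (k/(k−1))·(1 − Σσ²ᵢ/total variance) = (6/5)·(1 − 9.24/24.70) = 0.751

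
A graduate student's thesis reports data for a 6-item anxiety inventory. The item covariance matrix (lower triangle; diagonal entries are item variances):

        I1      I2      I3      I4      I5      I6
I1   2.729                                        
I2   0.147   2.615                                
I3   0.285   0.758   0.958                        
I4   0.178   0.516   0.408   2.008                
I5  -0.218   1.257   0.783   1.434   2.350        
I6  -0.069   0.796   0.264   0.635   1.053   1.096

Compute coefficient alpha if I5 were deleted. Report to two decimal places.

Remaining items: I1, I2, I3, I4, I6 (k = 5).
Σσ²ᵢ = 2.729 + 2.615 + 0.958 + 2.008 + 1.096 = 9.406
total variance = 9.406 + 2 × 3.918 = 17.242
α (item deleted) = (5/4)·(1 − 9.406/17.242) = 0.57

coefficient alpha = 0.57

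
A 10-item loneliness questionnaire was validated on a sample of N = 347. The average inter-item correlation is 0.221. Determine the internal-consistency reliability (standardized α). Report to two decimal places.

Standardized α = k·r̄ / (1 + (k−1)·r̄) = 10 × 0.221 / (1 + 9 × 0.221)
  = 2.2100 / 2.9890 = 0.74

standardized α = 0.74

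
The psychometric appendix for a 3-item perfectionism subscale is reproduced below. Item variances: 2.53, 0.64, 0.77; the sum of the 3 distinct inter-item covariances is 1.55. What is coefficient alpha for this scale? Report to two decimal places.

sum of item variances = 2.53 + 0.64 + 0.77 = 3.94
Sum of distinct covariances = 1.55
total variance = sum of item variances + 2·Σcov = 3.94 + 2 × 1.55 = 7.04
α = (3/2)·(1 − 3.94/7.04) = 0.66

α = 0.66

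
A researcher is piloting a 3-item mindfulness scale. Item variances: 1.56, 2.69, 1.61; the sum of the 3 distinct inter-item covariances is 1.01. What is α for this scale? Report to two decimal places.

α = 0.38

Σσᵢ² = 1.56 + 2.69 + 1.61 = 5.86
Sum of distinct covariances = 1.01
Var(T) = Σσᵢ² + 2·Σcov = 5.86 + 2 × 1.01 = 7.88
α = (3/2)·(1 − 5.86/7.88) = 0.38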